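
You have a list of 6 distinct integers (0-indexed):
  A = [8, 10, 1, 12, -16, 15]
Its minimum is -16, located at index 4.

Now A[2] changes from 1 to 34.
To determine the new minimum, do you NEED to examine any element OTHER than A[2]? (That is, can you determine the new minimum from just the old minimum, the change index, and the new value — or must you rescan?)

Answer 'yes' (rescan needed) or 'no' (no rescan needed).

Old min = -16 at index 4
Change at index 2: 1 -> 34
Index 2 was NOT the min. New min = min(-16, 34). No rescan of other elements needed.
Needs rescan: no

Answer: no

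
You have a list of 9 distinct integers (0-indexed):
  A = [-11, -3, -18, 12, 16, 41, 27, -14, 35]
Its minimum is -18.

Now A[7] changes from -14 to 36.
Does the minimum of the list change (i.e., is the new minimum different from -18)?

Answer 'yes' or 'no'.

Old min = -18
Change: A[7] -14 -> 36
Changed element was NOT the min; min changes only if 36 < -18.
New min = -18; changed? no

Answer: no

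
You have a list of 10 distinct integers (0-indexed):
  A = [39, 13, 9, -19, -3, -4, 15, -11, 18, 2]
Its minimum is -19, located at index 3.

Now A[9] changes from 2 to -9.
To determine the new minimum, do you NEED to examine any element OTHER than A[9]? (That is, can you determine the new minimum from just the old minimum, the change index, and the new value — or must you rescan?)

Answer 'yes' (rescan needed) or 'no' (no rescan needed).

Old min = -19 at index 3
Change at index 9: 2 -> -9
Index 9 was NOT the min. New min = min(-19, -9). No rescan of other elements needed.
Needs rescan: no

Answer: no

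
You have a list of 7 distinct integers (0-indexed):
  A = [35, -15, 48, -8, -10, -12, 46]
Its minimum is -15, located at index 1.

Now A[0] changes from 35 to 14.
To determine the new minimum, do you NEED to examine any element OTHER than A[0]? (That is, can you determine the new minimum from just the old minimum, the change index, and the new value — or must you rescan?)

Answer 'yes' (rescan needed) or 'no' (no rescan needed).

Old min = -15 at index 1
Change at index 0: 35 -> 14
Index 0 was NOT the min. New min = min(-15, 14). No rescan of other elements needed.
Needs rescan: no

Answer: no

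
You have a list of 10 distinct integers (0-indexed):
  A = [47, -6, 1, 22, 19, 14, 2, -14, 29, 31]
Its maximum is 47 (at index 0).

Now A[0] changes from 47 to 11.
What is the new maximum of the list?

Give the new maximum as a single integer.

Old max = 47 (at index 0)
Change: A[0] 47 -> 11
Changed element WAS the max -> may need rescan.
  Max of remaining elements: 31
  New max = max(11, 31) = 31

Answer: 31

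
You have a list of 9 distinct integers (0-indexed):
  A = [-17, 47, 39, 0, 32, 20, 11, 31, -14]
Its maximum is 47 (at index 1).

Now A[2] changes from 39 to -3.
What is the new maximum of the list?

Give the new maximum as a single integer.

Old max = 47 (at index 1)
Change: A[2] 39 -> -3
Changed element was NOT the old max.
  New max = max(old_max, new_val) = max(47, -3) = 47

Answer: 47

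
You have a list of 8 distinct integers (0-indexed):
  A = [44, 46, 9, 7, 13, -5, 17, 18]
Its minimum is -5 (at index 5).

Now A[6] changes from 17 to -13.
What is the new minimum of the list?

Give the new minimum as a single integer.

Answer: -13

Derivation:
Old min = -5 (at index 5)
Change: A[6] 17 -> -13
Changed element was NOT the old min.
  New min = min(old_min, new_val) = min(-5, -13) = -13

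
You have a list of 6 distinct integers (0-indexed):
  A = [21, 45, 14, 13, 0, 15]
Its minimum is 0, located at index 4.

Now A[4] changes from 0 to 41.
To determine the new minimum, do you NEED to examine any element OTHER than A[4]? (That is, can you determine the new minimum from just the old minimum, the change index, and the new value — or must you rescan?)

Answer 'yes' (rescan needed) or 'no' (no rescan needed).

Old min = 0 at index 4
Change at index 4: 0 -> 41
Index 4 WAS the min and new value 41 > old min 0. Must rescan other elements to find the new min.
Needs rescan: yes

Answer: yes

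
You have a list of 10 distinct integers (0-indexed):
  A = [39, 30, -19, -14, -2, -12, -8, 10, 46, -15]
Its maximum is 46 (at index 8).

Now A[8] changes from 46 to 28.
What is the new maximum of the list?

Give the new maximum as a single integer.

Old max = 46 (at index 8)
Change: A[8] 46 -> 28
Changed element WAS the max -> may need rescan.
  Max of remaining elements: 39
  New max = max(28, 39) = 39

Answer: 39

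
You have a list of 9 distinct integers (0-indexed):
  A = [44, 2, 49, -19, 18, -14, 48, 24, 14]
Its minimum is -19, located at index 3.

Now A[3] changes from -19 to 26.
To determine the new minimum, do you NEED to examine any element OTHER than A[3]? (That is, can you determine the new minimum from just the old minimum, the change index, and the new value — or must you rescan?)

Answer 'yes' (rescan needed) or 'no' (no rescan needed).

Old min = -19 at index 3
Change at index 3: -19 -> 26
Index 3 WAS the min and new value 26 > old min -19. Must rescan other elements to find the new min.
Needs rescan: yes

Answer: yes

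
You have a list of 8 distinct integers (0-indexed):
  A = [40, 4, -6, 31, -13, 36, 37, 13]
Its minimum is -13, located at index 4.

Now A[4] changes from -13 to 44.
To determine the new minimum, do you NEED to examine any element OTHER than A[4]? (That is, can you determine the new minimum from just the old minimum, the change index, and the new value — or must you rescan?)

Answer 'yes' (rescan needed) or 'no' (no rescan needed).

Old min = -13 at index 4
Change at index 4: -13 -> 44
Index 4 WAS the min and new value 44 > old min -13. Must rescan other elements to find the new min.
Needs rescan: yes

Answer: yes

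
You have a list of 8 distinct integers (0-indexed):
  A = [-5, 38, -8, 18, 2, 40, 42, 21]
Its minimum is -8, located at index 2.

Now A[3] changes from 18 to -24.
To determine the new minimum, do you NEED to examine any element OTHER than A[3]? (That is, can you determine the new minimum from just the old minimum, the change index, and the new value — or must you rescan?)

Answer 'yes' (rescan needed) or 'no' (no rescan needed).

Old min = -8 at index 2
Change at index 3: 18 -> -24
Index 3 was NOT the min. New min = min(-8, -24). No rescan of other elements needed.
Needs rescan: no

Answer: no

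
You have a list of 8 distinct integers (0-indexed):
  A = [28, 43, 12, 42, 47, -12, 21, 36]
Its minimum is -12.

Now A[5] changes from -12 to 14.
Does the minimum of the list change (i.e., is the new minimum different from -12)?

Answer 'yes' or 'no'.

Answer: yes

Derivation:
Old min = -12
Change: A[5] -12 -> 14
Changed element was the min; new min must be rechecked.
New min = 12; changed? yes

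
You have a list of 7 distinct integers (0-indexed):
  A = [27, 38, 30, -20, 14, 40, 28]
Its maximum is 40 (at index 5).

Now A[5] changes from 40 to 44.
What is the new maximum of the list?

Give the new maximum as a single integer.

Old max = 40 (at index 5)
Change: A[5] 40 -> 44
Changed element WAS the max -> may need rescan.
  Max of remaining elements: 38
  New max = max(44, 38) = 44

Answer: 44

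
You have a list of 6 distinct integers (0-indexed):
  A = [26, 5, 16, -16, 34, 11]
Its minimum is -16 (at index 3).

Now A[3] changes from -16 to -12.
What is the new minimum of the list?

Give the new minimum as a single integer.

Answer: -12

Derivation:
Old min = -16 (at index 3)
Change: A[3] -16 -> -12
Changed element WAS the min. Need to check: is -12 still <= all others?
  Min of remaining elements: 5
  New min = min(-12, 5) = -12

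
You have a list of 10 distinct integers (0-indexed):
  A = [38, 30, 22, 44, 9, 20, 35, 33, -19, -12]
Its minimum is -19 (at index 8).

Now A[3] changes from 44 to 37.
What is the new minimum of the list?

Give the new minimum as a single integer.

Old min = -19 (at index 8)
Change: A[3] 44 -> 37
Changed element was NOT the old min.
  New min = min(old_min, new_val) = min(-19, 37) = -19

Answer: -19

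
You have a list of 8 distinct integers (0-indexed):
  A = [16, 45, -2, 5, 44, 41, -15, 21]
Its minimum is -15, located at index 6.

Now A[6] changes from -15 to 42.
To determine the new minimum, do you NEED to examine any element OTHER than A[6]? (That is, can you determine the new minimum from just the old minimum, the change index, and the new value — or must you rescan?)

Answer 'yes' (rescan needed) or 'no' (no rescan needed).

Old min = -15 at index 6
Change at index 6: -15 -> 42
Index 6 WAS the min and new value 42 > old min -15. Must rescan other elements to find the new min.
Needs rescan: yes

Answer: yes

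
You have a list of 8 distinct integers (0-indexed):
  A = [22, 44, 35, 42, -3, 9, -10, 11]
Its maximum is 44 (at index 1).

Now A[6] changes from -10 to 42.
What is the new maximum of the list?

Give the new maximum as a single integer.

Old max = 44 (at index 1)
Change: A[6] -10 -> 42
Changed element was NOT the old max.
  New max = max(old_max, new_val) = max(44, 42) = 44

Answer: 44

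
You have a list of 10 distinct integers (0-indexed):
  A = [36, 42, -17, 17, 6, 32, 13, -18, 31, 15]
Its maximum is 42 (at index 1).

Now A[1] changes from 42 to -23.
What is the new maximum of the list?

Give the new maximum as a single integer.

Answer: 36

Derivation:
Old max = 42 (at index 1)
Change: A[1] 42 -> -23
Changed element WAS the max -> may need rescan.
  Max of remaining elements: 36
  New max = max(-23, 36) = 36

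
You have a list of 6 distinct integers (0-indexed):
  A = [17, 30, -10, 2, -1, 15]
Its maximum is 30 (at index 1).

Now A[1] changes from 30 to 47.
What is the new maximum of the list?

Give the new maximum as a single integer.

Old max = 30 (at index 1)
Change: A[1] 30 -> 47
Changed element WAS the max -> may need rescan.
  Max of remaining elements: 17
  New max = max(47, 17) = 47

Answer: 47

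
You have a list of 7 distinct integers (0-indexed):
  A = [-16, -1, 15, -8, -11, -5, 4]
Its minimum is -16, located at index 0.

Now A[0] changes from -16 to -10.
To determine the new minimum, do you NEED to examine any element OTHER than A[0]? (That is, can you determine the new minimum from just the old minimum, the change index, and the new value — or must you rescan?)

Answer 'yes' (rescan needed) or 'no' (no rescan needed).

Old min = -16 at index 0
Change at index 0: -16 -> -10
Index 0 WAS the min and new value -10 > old min -16. Must rescan other elements to find the new min.
Needs rescan: yes

Answer: yes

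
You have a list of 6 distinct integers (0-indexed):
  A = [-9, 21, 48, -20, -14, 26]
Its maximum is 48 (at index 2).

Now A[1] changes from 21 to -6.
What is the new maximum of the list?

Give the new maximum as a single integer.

Answer: 48

Derivation:
Old max = 48 (at index 2)
Change: A[1] 21 -> -6
Changed element was NOT the old max.
  New max = max(old_max, new_val) = max(48, -6) = 48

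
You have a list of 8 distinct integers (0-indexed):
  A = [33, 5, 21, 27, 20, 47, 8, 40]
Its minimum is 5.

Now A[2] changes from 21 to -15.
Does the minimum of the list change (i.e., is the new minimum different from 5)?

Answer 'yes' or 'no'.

Answer: yes

Derivation:
Old min = 5
Change: A[2] 21 -> -15
Changed element was NOT the min; min changes only if -15 < 5.
New min = -15; changed? yes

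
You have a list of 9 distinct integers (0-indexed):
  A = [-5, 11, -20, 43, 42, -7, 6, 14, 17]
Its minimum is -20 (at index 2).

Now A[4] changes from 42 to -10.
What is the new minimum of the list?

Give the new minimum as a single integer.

Answer: -20

Derivation:
Old min = -20 (at index 2)
Change: A[4] 42 -> -10
Changed element was NOT the old min.
  New min = min(old_min, new_val) = min(-20, -10) = -20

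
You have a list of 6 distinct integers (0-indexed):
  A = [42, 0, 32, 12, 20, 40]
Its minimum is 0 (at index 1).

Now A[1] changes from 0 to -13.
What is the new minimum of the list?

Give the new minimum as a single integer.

Old min = 0 (at index 1)
Change: A[1] 0 -> -13
Changed element WAS the min. Need to check: is -13 still <= all others?
  Min of remaining elements: 12
  New min = min(-13, 12) = -13

Answer: -13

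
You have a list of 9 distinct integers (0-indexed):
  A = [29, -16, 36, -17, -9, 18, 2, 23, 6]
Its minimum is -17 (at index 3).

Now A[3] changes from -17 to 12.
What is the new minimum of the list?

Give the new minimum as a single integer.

Old min = -17 (at index 3)
Change: A[3] -17 -> 12
Changed element WAS the min. Need to check: is 12 still <= all others?
  Min of remaining elements: -16
  New min = min(12, -16) = -16

Answer: -16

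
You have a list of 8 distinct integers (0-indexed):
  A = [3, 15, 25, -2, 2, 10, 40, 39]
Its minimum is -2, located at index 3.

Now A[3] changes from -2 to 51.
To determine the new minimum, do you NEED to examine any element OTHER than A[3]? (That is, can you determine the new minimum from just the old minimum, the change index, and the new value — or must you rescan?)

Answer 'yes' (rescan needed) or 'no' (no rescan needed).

Old min = -2 at index 3
Change at index 3: -2 -> 51
Index 3 WAS the min and new value 51 > old min -2. Must rescan other elements to find the new min.
Needs rescan: yes

Answer: yes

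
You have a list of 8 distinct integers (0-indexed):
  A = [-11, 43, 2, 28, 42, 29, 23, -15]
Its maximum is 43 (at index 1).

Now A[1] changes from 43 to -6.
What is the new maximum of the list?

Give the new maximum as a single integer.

Old max = 43 (at index 1)
Change: A[1] 43 -> -6
Changed element WAS the max -> may need rescan.
  Max of remaining elements: 42
  New max = max(-6, 42) = 42

Answer: 42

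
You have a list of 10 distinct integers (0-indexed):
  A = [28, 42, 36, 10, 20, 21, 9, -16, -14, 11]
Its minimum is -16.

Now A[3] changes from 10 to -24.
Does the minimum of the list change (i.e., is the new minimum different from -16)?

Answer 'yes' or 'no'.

Answer: yes

Derivation:
Old min = -16
Change: A[3] 10 -> -24
Changed element was NOT the min; min changes only if -24 < -16.
New min = -24; changed? yes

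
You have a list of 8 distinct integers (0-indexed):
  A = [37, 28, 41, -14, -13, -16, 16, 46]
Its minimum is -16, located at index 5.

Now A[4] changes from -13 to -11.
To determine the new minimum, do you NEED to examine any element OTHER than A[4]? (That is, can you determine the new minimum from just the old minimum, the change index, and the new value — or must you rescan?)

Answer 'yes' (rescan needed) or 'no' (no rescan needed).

Old min = -16 at index 5
Change at index 4: -13 -> -11
Index 4 was NOT the min. New min = min(-16, -11). No rescan of other elements needed.
Needs rescan: no

Answer: no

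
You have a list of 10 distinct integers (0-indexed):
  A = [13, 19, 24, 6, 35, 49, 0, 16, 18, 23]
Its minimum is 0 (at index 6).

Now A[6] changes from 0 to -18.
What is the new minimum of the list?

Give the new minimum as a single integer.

Answer: -18

Derivation:
Old min = 0 (at index 6)
Change: A[6] 0 -> -18
Changed element WAS the min. Need to check: is -18 still <= all others?
  Min of remaining elements: 6
  New min = min(-18, 6) = -18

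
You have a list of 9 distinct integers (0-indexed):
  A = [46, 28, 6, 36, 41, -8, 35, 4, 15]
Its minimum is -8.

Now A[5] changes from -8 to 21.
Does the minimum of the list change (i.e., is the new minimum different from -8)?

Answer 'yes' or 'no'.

Old min = -8
Change: A[5] -8 -> 21
Changed element was the min; new min must be rechecked.
New min = 4; changed? yes

Answer: yes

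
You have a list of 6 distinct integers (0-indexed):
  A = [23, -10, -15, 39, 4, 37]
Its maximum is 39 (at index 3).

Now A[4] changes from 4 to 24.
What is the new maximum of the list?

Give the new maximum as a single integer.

Answer: 39

Derivation:
Old max = 39 (at index 3)
Change: A[4] 4 -> 24
Changed element was NOT the old max.
  New max = max(old_max, new_val) = max(39, 24) = 39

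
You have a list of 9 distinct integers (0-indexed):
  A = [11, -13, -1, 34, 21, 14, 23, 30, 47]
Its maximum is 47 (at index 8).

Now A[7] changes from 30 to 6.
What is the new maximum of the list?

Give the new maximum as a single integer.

Old max = 47 (at index 8)
Change: A[7] 30 -> 6
Changed element was NOT the old max.
  New max = max(old_max, new_val) = max(47, 6) = 47

Answer: 47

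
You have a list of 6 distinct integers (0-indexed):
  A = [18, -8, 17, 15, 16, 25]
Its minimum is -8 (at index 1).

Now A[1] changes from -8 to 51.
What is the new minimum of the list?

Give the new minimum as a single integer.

Answer: 15

Derivation:
Old min = -8 (at index 1)
Change: A[1] -8 -> 51
Changed element WAS the min. Need to check: is 51 still <= all others?
  Min of remaining elements: 15
  New min = min(51, 15) = 15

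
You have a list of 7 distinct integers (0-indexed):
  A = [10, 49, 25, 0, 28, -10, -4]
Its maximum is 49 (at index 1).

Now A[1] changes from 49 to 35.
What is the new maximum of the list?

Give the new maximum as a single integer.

Old max = 49 (at index 1)
Change: A[1] 49 -> 35
Changed element WAS the max -> may need rescan.
  Max of remaining elements: 28
  New max = max(35, 28) = 35

Answer: 35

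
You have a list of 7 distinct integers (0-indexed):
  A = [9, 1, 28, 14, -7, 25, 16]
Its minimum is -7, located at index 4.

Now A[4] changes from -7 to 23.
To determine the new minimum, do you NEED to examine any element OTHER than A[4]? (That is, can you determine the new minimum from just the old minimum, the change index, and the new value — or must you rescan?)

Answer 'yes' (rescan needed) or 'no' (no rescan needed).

Old min = -7 at index 4
Change at index 4: -7 -> 23
Index 4 WAS the min and new value 23 > old min -7. Must rescan other elements to find the new min.
Needs rescan: yes

Answer: yes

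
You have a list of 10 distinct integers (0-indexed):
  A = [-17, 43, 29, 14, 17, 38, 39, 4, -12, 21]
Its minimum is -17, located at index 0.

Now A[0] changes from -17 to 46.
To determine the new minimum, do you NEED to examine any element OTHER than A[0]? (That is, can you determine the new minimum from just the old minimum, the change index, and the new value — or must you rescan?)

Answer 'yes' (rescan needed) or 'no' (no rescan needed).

Old min = -17 at index 0
Change at index 0: -17 -> 46
Index 0 WAS the min and new value 46 > old min -17. Must rescan other elements to find the new min.
Needs rescan: yes

Answer: yes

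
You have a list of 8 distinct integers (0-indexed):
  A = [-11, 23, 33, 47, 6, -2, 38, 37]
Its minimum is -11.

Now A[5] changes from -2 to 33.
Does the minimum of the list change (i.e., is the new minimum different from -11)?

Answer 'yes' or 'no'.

Old min = -11
Change: A[5] -2 -> 33
Changed element was NOT the min; min changes only if 33 < -11.
New min = -11; changed? no

Answer: no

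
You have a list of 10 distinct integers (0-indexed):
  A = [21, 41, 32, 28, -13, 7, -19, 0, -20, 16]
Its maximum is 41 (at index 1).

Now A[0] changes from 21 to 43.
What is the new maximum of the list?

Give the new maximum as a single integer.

Answer: 43

Derivation:
Old max = 41 (at index 1)
Change: A[0] 21 -> 43
Changed element was NOT the old max.
  New max = max(old_max, new_val) = max(41, 43) = 43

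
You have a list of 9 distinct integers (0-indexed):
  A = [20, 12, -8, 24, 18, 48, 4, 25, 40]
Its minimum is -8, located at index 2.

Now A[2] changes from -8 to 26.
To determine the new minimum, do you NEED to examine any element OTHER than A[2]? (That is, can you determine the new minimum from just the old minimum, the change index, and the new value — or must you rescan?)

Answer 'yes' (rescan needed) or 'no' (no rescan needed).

Old min = -8 at index 2
Change at index 2: -8 -> 26
Index 2 WAS the min and new value 26 > old min -8. Must rescan other elements to find the new min.
Needs rescan: yes

Answer: yes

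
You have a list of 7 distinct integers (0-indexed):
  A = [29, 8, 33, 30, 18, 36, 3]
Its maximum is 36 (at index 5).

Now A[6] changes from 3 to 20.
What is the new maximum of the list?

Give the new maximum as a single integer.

Answer: 36

Derivation:
Old max = 36 (at index 5)
Change: A[6] 3 -> 20
Changed element was NOT the old max.
  New max = max(old_max, new_val) = max(36, 20) = 36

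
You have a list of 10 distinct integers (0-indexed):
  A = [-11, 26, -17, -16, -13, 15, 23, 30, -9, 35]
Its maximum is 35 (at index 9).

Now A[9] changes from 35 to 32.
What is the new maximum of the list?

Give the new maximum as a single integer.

Answer: 32

Derivation:
Old max = 35 (at index 9)
Change: A[9] 35 -> 32
Changed element WAS the max -> may need rescan.
  Max of remaining elements: 30
  New max = max(32, 30) = 32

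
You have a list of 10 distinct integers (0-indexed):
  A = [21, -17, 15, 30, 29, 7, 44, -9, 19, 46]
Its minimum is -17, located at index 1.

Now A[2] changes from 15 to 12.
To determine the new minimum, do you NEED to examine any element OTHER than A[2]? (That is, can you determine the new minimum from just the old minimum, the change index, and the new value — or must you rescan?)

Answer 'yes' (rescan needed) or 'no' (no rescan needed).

Old min = -17 at index 1
Change at index 2: 15 -> 12
Index 2 was NOT the min. New min = min(-17, 12). No rescan of other elements needed.
Needs rescan: no

Answer: no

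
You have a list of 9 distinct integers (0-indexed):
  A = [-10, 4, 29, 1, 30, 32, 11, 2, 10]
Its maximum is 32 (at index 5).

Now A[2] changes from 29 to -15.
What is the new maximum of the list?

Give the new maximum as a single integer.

Answer: 32

Derivation:
Old max = 32 (at index 5)
Change: A[2] 29 -> -15
Changed element was NOT the old max.
  New max = max(old_max, new_val) = max(32, -15) = 32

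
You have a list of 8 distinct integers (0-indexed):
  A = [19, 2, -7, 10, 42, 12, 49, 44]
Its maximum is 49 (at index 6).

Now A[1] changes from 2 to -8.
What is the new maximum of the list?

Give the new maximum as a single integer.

Answer: 49

Derivation:
Old max = 49 (at index 6)
Change: A[1] 2 -> -8
Changed element was NOT the old max.
  New max = max(old_max, new_val) = max(49, -8) = 49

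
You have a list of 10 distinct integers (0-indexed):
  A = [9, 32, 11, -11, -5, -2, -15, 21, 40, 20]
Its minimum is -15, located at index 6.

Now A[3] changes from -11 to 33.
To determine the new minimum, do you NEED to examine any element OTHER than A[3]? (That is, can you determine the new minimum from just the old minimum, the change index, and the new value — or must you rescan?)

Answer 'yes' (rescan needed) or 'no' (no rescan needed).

Answer: no

Derivation:
Old min = -15 at index 6
Change at index 3: -11 -> 33
Index 3 was NOT the min. New min = min(-15, 33). No rescan of other elements needed.
Needs rescan: no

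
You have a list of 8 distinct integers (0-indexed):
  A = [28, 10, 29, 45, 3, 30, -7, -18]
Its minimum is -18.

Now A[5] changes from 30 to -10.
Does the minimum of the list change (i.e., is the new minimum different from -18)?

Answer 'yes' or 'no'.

Answer: no

Derivation:
Old min = -18
Change: A[5] 30 -> -10
Changed element was NOT the min; min changes only if -10 < -18.
New min = -18; changed? no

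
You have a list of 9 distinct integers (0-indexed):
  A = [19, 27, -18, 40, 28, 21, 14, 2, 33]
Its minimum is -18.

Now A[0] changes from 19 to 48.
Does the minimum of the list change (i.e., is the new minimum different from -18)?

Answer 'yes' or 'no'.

Answer: no

Derivation:
Old min = -18
Change: A[0] 19 -> 48
Changed element was NOT the min; min changes only if 48 < -18.
New min = -18; changed? no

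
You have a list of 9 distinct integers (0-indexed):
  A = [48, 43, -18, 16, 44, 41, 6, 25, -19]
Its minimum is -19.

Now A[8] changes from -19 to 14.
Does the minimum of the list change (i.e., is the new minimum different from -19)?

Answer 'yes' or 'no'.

Old min = -19
Change: A[8] -19 -> 14
Changed element was the min; new min must be rechecked.
New min = -18; changed? yes

Answer: yes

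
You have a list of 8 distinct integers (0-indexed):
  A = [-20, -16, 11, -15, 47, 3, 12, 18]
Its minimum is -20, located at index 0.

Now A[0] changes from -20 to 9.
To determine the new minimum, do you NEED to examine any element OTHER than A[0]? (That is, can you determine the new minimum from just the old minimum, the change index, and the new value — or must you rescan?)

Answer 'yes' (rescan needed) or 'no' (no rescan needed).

Old min = -20 at index 0
Change at index 0: -20 -> 9
Index 0 WAS the min and new value 9 > old min -20. Must rescan other elements to find the new min.
Needs rescan: yes

Answer: yes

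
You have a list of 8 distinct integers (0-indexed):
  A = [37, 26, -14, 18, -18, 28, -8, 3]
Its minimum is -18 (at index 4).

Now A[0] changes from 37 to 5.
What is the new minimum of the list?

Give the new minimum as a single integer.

Old min = -18 (at index 4)
Change: A[0] 37 -> 5
Changed element was NOT the old min.
  New min = min(old_min, new_val) = min(-18, 5) = -18

Answer: -18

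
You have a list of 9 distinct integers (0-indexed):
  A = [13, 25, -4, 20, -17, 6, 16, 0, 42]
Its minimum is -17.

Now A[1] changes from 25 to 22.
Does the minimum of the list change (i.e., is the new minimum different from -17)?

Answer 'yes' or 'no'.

Old min = -17
Change: A[1] 25 -> 22
Changed element was NOT the min; min changes only if 22 < -17.
New min = -17; changed? no

Answer: no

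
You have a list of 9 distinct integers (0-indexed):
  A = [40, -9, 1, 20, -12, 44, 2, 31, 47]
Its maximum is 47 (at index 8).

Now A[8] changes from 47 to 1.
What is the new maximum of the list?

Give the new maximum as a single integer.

Answer: 44

Derivation:
Old max = 47 (at index 8)
Change: A[8] 47 -> 1
Changed element WAS the max -> may need rescan.
  Max of remaining elements: 44
  New max = max(1, 44) = 44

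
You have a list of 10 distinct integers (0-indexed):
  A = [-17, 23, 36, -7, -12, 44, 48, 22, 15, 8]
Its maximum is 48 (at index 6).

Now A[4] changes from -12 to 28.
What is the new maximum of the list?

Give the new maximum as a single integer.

Old max = 48 (at index 6)
Change: A[4] -12 -> 28
Changed element was NOT the old max.
  New max = max(old_max, new_val) = max(48, 28) = 48

Answer: 48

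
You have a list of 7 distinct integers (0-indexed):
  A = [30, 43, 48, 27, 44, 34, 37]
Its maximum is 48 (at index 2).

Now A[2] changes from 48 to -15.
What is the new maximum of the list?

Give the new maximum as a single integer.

Answer: 44

Derivation:
Old max = 48 (at index 2)
Change: A[2] 48 -> -15
Changed element WAS the max -> may need rescan.
  Max of remaining elements: 44
  New max = max(-15, 44) = 44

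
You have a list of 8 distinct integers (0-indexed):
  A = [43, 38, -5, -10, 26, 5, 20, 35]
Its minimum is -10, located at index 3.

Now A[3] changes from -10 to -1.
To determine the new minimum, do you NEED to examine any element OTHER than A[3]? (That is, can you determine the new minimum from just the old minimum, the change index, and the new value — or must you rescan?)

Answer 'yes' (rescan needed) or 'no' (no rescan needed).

Old min = -10 at index 3
Change at index 3: -10 -> -1
Index 3 WAS the min and new value -1 > old min -10. Must rescan other elements to find the new min.
Needs rescan: yes

Answer: yes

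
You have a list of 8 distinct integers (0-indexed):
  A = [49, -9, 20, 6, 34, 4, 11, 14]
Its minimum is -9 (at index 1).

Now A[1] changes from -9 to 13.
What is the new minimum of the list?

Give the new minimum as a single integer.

Old min = -9 (at index 1)
Change: A[1] -9 -> 13
Changed element WAS the min. Need to check: is 13 still <= all others?
  Min of remaining elements: 4
  New min = min(13, 4) = 4

Answer: 4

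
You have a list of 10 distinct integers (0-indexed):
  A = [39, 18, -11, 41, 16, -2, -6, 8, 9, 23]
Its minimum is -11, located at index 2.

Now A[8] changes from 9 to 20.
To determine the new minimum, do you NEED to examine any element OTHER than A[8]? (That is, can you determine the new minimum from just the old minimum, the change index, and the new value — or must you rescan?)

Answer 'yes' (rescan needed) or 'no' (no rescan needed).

Old min = -11 at index 2
Change at index 8: 9 -> 20
Index 8 was NOT the min. New min = min(-11, 20). No rescan of other elements needed.
Needs rescan: no

Answer: no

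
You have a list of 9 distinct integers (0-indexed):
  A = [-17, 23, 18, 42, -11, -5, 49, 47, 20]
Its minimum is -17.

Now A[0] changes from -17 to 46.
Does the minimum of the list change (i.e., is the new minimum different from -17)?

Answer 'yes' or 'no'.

Old min = -17
Change: A[0] -17 -> 46
Changed element was the min; new min must be rechecked.
New min = -11; changed? yes

Answer: yes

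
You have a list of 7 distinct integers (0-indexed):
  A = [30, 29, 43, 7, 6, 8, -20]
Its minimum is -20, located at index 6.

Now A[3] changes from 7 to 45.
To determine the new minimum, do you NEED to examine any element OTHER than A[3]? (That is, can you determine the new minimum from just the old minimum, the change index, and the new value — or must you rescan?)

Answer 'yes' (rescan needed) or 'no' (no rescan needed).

Old min = -20 at index 6
Change at index 3: 7 -> 45
Index 3 was NOT the min. New min = min(-20, 45). No rescan of other elements needed.
Needs rescan: no

Answer: no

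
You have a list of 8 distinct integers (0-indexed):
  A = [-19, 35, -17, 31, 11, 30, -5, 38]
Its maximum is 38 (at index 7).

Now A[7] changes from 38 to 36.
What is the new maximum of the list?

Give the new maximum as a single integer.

Old max = 38 (at index 7)
Change: A[7] 38 -> 36
Changed element WAS the max -> may need rescan.
  Max of remaining elements: 35
  New max = max(36, 35) = 36

Answer: 36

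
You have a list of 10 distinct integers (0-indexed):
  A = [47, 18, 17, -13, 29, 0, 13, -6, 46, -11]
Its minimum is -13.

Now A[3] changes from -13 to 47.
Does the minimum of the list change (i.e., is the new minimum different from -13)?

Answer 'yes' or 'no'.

Answer: yes

Derivation:
Old min = -13
Change: A[3] -13 -> 47
Changed element was the min; new min must be rechecked.
New min = -11; changed? yes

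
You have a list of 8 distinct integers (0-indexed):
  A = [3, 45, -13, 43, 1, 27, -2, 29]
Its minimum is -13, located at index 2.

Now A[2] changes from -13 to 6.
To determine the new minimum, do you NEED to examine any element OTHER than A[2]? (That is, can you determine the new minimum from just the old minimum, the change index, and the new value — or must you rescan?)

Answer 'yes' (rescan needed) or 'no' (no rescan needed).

Answer: yes

Derivation:
Old min = -13 at index 2
Change at index 2: -13 -> 6
Index 2 WAS the min and new value 6 > old min -13. Must rescan other elements to find the new min.
Needs rescan: yes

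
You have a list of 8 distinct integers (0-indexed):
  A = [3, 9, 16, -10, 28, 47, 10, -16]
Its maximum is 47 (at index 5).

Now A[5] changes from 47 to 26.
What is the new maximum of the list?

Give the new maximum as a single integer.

Old max = 47 (at index 5)
Change: A[5] 47 -> 26
Changed element WAS the max -> may need rescan.
  Max of remaining elements: 28
  New max = max(26, 28) = 28

Answer: 28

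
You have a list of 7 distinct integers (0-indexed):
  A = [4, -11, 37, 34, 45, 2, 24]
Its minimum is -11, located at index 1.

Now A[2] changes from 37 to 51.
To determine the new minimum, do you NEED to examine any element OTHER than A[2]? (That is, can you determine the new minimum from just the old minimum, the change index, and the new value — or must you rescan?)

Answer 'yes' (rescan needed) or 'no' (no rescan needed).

Answer: no

Derivation:
Old min = -11 at index 1
Change at index 2: 37 -> 51
Index 2 was NOT the min. New min = min(-11, 51). No rescan of other elements needed.
Needs rescan: no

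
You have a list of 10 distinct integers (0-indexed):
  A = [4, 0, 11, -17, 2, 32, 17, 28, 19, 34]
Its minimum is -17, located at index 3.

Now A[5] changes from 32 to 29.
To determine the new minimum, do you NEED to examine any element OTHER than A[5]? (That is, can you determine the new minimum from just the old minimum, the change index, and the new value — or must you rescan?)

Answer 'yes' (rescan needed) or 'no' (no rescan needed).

Answer: no

Derivation:
Old min = -17 at index 3
Change at index 5: 32 -> 29
Index 5 was NOT the min. New min = min(-17, 29). No rescan of other elements needed.
Needs rescan: no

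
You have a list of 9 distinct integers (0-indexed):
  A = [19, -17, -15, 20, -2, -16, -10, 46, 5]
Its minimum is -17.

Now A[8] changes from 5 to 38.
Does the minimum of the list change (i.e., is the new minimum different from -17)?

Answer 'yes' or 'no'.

Old min = -17
Change: A[8] 5 -> 38
Changed element was NOT the min; min changes only if 38 < -17.
New min = -17; changed? no

Answer: no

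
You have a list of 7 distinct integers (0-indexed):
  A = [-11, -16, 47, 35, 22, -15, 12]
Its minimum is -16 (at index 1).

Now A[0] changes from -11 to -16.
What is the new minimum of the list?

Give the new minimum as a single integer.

Answer: -16

Derivation:
Old min = -16 (at index 1)
Change: A[0] -11 -> -16
Changed element was NOT the old min.
  New min = min(old_min, new_val) = min(-16, -16) = -16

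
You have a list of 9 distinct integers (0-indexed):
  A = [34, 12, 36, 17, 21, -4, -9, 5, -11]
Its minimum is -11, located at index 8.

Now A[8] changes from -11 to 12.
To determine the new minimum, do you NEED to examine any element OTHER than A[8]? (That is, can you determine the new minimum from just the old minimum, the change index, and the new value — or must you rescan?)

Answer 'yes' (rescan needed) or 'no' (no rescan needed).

Answer: yes

Derivation:
Old min = -11 at index 8
Change at index 8: -11 -> 12
Index 8 WAS the min and new value 12 > old min -11. Must rescan other elements to find the new min.
Needs rescan: yes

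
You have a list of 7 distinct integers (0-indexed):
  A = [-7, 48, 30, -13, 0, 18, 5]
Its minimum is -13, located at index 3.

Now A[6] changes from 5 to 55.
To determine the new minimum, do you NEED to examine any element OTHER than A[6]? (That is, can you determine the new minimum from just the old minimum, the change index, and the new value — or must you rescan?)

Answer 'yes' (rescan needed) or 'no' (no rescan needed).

Old min = -13 at index 3
Change at index 6: 5 -> 55
Index 6 was NOT the min. New min = min(-13, 55). No rescan of other elements needed.
Needs rescan: no

Answer: no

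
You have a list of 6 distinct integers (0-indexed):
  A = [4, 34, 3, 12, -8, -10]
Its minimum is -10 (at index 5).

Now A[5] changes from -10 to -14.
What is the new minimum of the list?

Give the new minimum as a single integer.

Answer: -14

Derivation:
Old min = -10 (at index 5)
Change: A[5] -10 -> -14
Changed element WAS the min. Need to check: is -14 still <= all others?
  Min of remaining elements: -8
  New min = min(-14, -8) = -14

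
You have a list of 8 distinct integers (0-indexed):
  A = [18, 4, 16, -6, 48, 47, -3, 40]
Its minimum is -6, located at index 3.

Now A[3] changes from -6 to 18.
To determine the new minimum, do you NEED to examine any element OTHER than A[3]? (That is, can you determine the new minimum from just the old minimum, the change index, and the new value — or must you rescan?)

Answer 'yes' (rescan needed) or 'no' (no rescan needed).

Old min = -6 at index 3
Change at index 3: -6 -> 18
Index 3 WAS the min and new value 18 > old min -6. Must rescan other elements to find the new min.
Needs rescan: yes

Answer: yes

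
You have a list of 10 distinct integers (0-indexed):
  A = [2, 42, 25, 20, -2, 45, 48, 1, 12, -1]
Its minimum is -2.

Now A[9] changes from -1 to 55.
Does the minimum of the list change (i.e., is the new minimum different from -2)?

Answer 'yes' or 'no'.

Old min = -2
Change: A[9] -1 -> 55
Changed element was NOT the min; min changes only if 55 < -2.
New min = -2; changed? no

Answer: no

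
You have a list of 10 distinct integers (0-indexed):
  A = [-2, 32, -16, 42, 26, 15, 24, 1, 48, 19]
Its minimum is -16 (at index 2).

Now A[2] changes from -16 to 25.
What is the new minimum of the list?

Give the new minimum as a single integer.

Old min = -16 (at index 2)
Change: A[2] -16 -> 25
Changed element WAS the min. Need to check: is 25 still <= all others?
  Min of remaining elements: -2
  New min = min(25, -2) = -2

Answer: -2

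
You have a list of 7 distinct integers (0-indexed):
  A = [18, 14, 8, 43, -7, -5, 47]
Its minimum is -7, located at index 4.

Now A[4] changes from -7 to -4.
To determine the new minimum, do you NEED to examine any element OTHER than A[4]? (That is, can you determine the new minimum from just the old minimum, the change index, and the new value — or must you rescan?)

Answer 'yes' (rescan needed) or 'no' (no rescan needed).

Answer: yes

Derivation:
Old min = -7 at index 4
Change at index 4: -7 -> -4
Index 4 WAS the min and new value -4 > old min -7. Must rescan other elements to find the new min.
Needs rescan: yes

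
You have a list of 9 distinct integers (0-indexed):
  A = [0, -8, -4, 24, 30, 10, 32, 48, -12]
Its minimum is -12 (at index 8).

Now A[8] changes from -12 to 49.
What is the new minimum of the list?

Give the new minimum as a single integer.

Answer: -8

Derivation:
Old min = -12 (at index 8)
Change: A[8] -12 -> 49
Changed element WAS the min. Need to check: is 49 still <= all others?
  Min of remaining elements: -8
  New min = min(49, -8) = -8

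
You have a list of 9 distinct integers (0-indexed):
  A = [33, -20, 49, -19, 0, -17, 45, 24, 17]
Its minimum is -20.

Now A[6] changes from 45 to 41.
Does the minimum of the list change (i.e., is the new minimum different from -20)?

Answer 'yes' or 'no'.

Answer: no

Derivation:
Old min = -20
Change: A[6] 45 -> 41
Changed element was NOT the min; min changes only if 41 < -20.
New min = -20; changed? no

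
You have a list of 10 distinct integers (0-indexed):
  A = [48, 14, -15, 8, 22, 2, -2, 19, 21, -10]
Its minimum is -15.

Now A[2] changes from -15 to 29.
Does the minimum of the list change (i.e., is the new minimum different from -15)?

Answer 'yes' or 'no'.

Old min = -15
Change: A[2] -15 -> 29
Changed element was the min; new min must be rechecked.
New min = -10; changed? yes

Answer: yes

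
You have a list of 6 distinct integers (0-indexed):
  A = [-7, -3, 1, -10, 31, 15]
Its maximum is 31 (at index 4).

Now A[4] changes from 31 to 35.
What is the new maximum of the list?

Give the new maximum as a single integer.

Old max = 31 (at index 4)
Change: A[4] 31 -> 35
Changed element WAS the max -> may need rescan.
  Max of remaining elements: 15
  New max = max(35, 15) = 35

Answer: 35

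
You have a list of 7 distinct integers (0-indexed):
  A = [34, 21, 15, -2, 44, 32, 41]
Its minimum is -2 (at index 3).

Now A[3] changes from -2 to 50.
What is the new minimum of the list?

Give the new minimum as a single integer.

Old min = -2 (at index 3)
Change: A[3] -2 -> 50
Changed element WAS the min. Need to check: is 50 still <= all others?
  Min of remaining elements: 15
  New min = min(50, 15) = 15

Answer: 15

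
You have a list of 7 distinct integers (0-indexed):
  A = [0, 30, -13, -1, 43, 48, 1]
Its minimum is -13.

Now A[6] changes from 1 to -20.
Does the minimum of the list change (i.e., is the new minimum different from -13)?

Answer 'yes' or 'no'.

Old min = -13
Change: A[6] 1 -> -20
Changed element was NOT the min; min changes only if -20 < -13.
New min = -20; changed? yes

Answer: yes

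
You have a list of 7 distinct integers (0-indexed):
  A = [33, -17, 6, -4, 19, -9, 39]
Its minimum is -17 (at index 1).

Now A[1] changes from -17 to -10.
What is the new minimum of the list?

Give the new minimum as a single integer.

Answer: -10

Derivation:
Old min = -17 (at index 1)
Change: A[1] -17 -> -10
Changed element WAS the min. Need to check: is -10 still <= all others?
  Min of remaining elements: -9
  New min = min(-10, -9) = -10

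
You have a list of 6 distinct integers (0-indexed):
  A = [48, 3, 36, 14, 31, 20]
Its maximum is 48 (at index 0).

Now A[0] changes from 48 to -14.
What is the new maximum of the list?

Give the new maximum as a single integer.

Answer: 36

Derivation:
Old max = 48 (at index 0)
Change: A[0] 48 -> -14
Changed element WAS the max -> may need rescan.
  Max of remaining elements: 36
  New max = max(-14, 36) = 36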